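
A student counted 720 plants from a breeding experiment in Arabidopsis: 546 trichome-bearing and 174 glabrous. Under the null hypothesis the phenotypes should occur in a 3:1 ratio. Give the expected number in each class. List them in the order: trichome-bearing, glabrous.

The 3:1 ratio has 4 parts, so with N = 720 the expected counts are:
  trichome-bearing: 720 × 3/4 = 540
  glabrous: 720 × 1/4 = 180

540, 180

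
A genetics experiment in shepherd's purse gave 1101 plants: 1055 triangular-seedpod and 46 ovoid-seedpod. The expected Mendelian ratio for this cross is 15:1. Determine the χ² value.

8.067

Under the 15:1 hypothesis (Σ ratio = 16, N = 1101):
  triangular-seedpod: 1101 × 15/16 = 1032.1875
  ovoid-seedpod: 1101 × 1/16 = 68.8125
χ² = Σ (O − E)² / E
  triangular-seedpod: (1055 − 1032.1875)² / 1032.1875 = 0.5042
  ovoid-seedpod: (46 − 68.8125)² / 68.8125 = 7.5627
χ² = 0.5042 + 7.5627 = 8.0669 ≈ 8.067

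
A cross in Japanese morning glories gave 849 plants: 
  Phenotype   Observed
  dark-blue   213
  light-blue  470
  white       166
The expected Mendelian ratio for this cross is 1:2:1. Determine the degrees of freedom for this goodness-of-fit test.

2

A goodness-of-fit test with 3 phenotype classes has df = 3 − 1 = 2.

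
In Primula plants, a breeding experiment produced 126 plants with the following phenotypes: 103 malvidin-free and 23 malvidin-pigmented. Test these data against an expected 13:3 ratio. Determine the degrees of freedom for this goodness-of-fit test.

1

A goodness-of-fit test with 2 phenotype classes has df = 2 − 1 = 1.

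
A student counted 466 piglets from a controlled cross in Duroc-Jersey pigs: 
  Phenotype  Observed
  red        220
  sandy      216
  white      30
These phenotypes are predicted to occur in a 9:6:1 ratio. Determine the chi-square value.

16.533

Under the 9:6:1 hypothesis (Σ ratio = 16, N = 466):
  red: 466 × 9/16 = 262.125
  sandy: 466 × 6/16 = 174.75
  white: 466 × 1/16 = 29.125
χ² = Σ (O − E)² / E
  red: (220 − 262.125)² / 262.125 = 6.7697
  sandy: (216 − 174.75)² / 174.75 = 9.7371
  white: (30 − 29.125)² / 29.125 = 0.0263
χ² = 6.7697 + 9.7371 + 0.0263 = 16.5331 ≈ 16.533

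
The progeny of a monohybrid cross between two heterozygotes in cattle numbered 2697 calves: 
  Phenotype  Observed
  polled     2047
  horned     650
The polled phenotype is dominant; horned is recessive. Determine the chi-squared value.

For a monohybrid cross between heterozygotes with complete dominance, the expected phenotypic ratio is 3:1.
The 3:1 ratio has 4 parts, so with N = 2697 the expected counts are:
  polled: 2697 × 3/4 = 2022.75
  horned: 2697 × 1/4 = 674.25
χ² = Σ (O − E)² / E
  polled: (2047 − 2022.75)² / 2022.75 = 0.2907
  horned: (650 − 674.25)² / 674.25 = 0.8722
χ² = 0.2907 + 0.8722 = 1.1629 ≈ 1.163

1.163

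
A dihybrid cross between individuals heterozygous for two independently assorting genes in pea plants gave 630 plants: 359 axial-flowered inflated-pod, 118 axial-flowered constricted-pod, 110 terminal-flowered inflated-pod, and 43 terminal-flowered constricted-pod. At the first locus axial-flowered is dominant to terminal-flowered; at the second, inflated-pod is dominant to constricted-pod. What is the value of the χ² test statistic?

A dihybrid F₂ with independent assortment and complete dominance at both loci gives a 9:3:3:1 phenotypic ratio.
The 9:3:3:1 ratio has 16 parts, so with N = 630 the expected counts are:
  axial-flowered inflated-pod: 630 × 9/16 = 354.375
  axial-flowered constricted-pod: 630 × 3/16 = 118.125
  terminal-flowered inflated-pod: 630 × 3/16 = 118.125
  terminal-flowered constricted-pod: 630 × 1/16 = 39.375
χ² = Σ (O − E)² / E
  axial-flowered inflated-pod: (359 − 354.375)² / 354.375 = 0.0604
  axial-flowered constricted-pod: (118 − 118.125)² / 118.125 = 0.0001
  terminal-flowered inflated-pod: (110 − 118.125)² / 118.125 = 0.5589
  terminal-flowered constricted-pod: (43 − 39.375)² / 39.375 = 0.3337
χ² = 0.0604 + 0.0001 + 0.5589 + 0.3337 = 0.9531 ≈ 0.953

0.953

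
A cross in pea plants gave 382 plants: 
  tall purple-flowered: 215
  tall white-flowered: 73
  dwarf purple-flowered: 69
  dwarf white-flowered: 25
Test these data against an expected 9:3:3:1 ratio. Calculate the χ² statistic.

0.176

Under the 9:3:3:1 hypothesis (Σ ratio = 16, N = 382):
  tall purple-flowered: 382 × 9/16 = 214.875
  tall white-flowered: 382 × 3/16 = 71.625
  dwarf purple-flowered: 382 × 3/16 = 71.625
  dwarf white-flowered: 382 × 1/16 = 23.875
χ² = Σ (O − E)² / E
  tall purple-flowered: (215 − 214.875)² / 214.875 = 0.0001
  tall white-flowered: (73 − 71.625)² / 71.625 = 0.0264
  dwarf purple-flowered: (69 − 71.625)² / 71.625 = 0.0962
  dwarf white-flowered: (25 − 23.875)² / 23.875 = 0.0530
χ² = 0.0001 + 0.0264 + 0.0962 + 0.0530 = 0.1757 ≈ 0.176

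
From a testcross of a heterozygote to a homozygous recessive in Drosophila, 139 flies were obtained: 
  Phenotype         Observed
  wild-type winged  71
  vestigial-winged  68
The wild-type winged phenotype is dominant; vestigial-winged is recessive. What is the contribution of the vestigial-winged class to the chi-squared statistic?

A testcross of a heterozygote (Aa × aa) gives a 1:1 phenotypic ratio.
The 1:1 ratio has 2 parts, so with N = 139 the expected counts are:
  wild-type winged: 139 × 1/2 = 69.5
  vestigial-winged: 139 × 1/2 = 69.5
Contribution of vestigial-winged: (68 − 69.5)² / 69.5 = 0.0324

0.032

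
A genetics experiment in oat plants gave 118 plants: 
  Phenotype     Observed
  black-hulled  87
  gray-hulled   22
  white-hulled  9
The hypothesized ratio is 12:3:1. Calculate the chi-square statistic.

0.384

Total ratio parts = 16. Expected numbers out of 118:
  black-hulled: 118 × 12/16 = 88.5
  gray-hulled: 118 × 3/16 = 22.125
  white-hulled: 118 × 1/16 = 7.375
χ² = Σ (O − E)² / E
  black-hulled: (87 − 88.5)² / 88.5 = 0.0254
  gray-hulled: (22 − 22.125)² / 22.125 = 0.0007
  white-hulled: (9 − 7.375)² / 7.375 = 0.3581
χ² = 0.0254 + 0.0007 + 0.3581 = 0.3842 ≈ 0.384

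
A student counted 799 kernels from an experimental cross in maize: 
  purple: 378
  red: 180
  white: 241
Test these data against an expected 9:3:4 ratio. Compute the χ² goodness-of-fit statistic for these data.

25.956

Under the 9:3:4 hypothesis (Σ ratio = 16, N = 799):
  purple: 799 × 9/16 = 449.4375
  red: 799 × 3/16 = 149.8125
  white: 799 × 4/16 = 199.75
χ² = Σ (O − E)² / E
  purple: (378 − 449.4375)² / 449.4375 = 11.3549
  red: (180 − 149.8125)² / 149.8125 = 6.0828
  white: (241 − 199.75)² / 199.75 = 8.5185
χ² = 11.3549 + 6.0828 + 8.5185 = 25.9562 ≈ 25.956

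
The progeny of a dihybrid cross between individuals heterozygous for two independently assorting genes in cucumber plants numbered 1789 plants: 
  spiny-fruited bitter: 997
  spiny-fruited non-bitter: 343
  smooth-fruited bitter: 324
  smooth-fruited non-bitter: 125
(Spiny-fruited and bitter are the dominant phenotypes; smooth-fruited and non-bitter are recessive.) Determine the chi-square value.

A dihybrid F₂ with independent assortment and complete dominance at both loci gives a 9:3:3:1 phenotypic ratio.
The 9:3:3:1 ratio has 16 parts, so with N = 1789 the expected counts are:
  spiny-fruited bitter: 1789 × 9/16 = 1006.3125
  spiny-fruited non-bitter: 1789 × 3/16 = 335.4375
  smooth-fruited bitter: 1789 × 3/16 = 335.4375
  smooth-fruited non-bitter: 1789 × 1/16 = 111.8125
χ² = Σ (O − E)² / E
  spiny-fruited bitter: (997 − 1006.3125)² / 1006.3125 = 0.0862
  spiny-fruited non-bitter: (343 − 335.4375)² / 335.4375 = 0.1705
  smooth-fruited bitter: (324 − 335.4375)² / 335.4375 = 0.3900
  smooth-fruited non-bitter: (125 − 111.8125)² / 111.8125 = 1.5554
χ² = 0.0862 + 0.1705 + 0.3900 + 1.5554 = 2.2021 ≈ 2.202

2.202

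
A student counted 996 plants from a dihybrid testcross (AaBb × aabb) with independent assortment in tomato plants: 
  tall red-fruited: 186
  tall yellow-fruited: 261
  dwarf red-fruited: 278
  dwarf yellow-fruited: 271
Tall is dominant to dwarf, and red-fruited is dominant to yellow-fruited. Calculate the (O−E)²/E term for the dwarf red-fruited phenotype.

3.378

A dihybrid testcross with independent assortment gives a 1:1:1:1 ratio.
The 1:1:1:1 ratio has 4 parts, so with N = 996 the expected counts are:
  tall red-fruited: 996 × 1/4 = 249
  tall yellow-fruited: 996 × 1/4 = 249
  dwarf red-fruited: 996 × 1/4 = 249
  dwarf yellow-fruited: 996 × 1/4 = 249
Contribution of dwarf red-fruited: (278 − 249)² / 249 = 3.3775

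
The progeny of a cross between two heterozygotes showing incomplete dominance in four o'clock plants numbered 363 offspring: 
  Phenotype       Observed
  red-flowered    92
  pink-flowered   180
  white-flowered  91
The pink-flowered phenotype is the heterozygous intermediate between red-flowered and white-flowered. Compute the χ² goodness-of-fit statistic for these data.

0.030

With incomplete dominance, a heterozygote × heterozygote cross gives a 1:2:1 phenotypic ratio.
The 1:2:1 ratio has 4 parts, so with N = 363 the expected counts are:
  red-flowered: 363 × 1/4 = 90.75
  pink-flowered: 363 × 2/4 = 181.5
  white-flowered: 363 × 1/4 = 90.75
χ² = Σ (O − E)² / E
  red-flowered: (92 − 90.75)² / 90.75 = 0.0172
  pink-flowered: (180 − 181.5)² / 181.5 = 0.0124
  white-flowered: (91 − 90.75)² / 90.75 = 0.0007
χ² = 0.0172 + 0.0124 + 0.0007 = 0.0303 ≈ 0.030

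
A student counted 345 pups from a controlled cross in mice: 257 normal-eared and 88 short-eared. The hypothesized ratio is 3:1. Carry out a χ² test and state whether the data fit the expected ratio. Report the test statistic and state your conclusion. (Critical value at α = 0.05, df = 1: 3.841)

Total ratio parts = 4. Expected numbers out of 345:
  normal-eared: 345 × 3/4 = 258.75
  short-eared: 345 × 1/4 = 86.25
χ² = Σ (O − E)² / E
  normal-eared: (257 − 258.75)² / 258.75 = 0.0118
  short-eared: (88 − 86.25)² / 86.25 = 0.0355
χ² = 0.0118 + 0.0355 = 0.0473 ≈ 0.047
Degrees of freedom = 2 − 1 = 1; critical value at α = 0.05 is 3.841.
Since 0.047 < 3.841, we fail to reject the null hypothesis — the data are consistent with the 3:1 ratio.

0.047; consistent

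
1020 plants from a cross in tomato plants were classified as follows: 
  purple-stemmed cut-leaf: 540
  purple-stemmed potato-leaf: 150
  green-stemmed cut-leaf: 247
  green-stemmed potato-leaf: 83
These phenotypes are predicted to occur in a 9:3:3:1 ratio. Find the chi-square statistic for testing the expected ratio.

Under the 9:3:3:1 hypothesis (Σ ratio = 16, N = 1020):
  purple-stemmed cut-leaf: 1020 × 9/16 = 573.75
  purple-stemmed potato-leaf: 1020 × 3/16 = 191.25
  green-stemmed cut-leaf: 1020 × 3/16 = 191.25
  green-stemmed potato-leaf: 1020 × 1/16 = 63.75
χ² = Σ (O − E)² / E
  purple-stemmed cut-leaf: (540 − 573.75)² / 573.75 = 1.9853
  purple-stemmed potato-leaf: (150 − 191.25)² / 191.25 = 8.8971
  green-stemmed cut-leaf: (247 − 191.25)² / 191.25 = 16.2513
  green-stemmed potato-leaf: (83 − 63.75)² / 63.75 = 5.8127
χ² = 1.9853 + 8.8971 + 16.2513 + 5.8127 = 32.9464 ≈ 32.946

32.946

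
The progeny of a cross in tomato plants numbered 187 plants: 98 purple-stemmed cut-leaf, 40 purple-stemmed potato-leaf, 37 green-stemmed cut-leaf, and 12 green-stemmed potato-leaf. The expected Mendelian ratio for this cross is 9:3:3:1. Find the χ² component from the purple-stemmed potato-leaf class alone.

0.695

Under the 9:3:3:1 hypothesis (Σ ratio = 16, N = 187):
  purple-stemmed cut-leaf: 187 × 9/16 = 105.1875
  purple-stemmed potato-leaf: 187 × 3/16 = 35.0625
  green-stemmed cut-leaf: 187 × 3/16 = 35.0625
  green-stemmed potato-leaf: 187 × 1/16 = 11.6875
Contribution of purple-stemmed potato-leaf: (40 − 35.0625)² / 35.0625 = 0.6953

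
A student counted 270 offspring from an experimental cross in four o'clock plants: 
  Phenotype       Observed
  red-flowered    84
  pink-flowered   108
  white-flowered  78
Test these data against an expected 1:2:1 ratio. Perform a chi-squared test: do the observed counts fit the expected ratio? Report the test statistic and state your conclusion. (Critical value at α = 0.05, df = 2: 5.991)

11.067; not consistent

Total ratio parts = 4. Expected numbers out of 270:
  red-flowered: 270 × 1/4 = 67.5
  pink-flowered: 270 × 2/4 = 135
  white-flowered: 270 × 1/4 = 67.5
χ² = Σ (O − E)² / E
  red-flowered: (84 − 67.5)² / 67.5 = 4.0333
  pink-flowered: (108 − 135)² / 135 = 5.4000
  white-flowered: (78 − 67.5)² / 67.5 = 1.6333
χ² = 4.0333 + 5.4000 + 1.6333 = 11.0666 ≈ 11.067
Degrees of freedom = 3 − 1 = 2; critical value at α = 0.05 is 5.991.
Since 11.067 > 5.991, we reject the null hypothesis — the data do not fit the 1:2:1 ratio.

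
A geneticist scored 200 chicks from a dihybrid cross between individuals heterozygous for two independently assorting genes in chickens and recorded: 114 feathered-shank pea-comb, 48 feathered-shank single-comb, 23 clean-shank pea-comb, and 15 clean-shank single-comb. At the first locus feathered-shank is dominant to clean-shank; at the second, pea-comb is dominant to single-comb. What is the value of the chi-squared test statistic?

9.067

A dihybrid F₂ with independent assortment and complete dominance at both loci gives a 9:3:3:1 phenotypic ratio.
Expected counts for N = 200 under a 9:3:3:1 ratio (total parts = 16):
  feathered-shank pea-comb: 200 × 9/16 = 112.5
  feathered-shank single-comb: 200 × 3/16 = 37.5
  clean-shank pea-comb: 200 × 3/16 = 37.5
  clean-shank single-comb: 200 × 1/16 = 12.5
χ² = Σ (O − E)² / E
  feathered-shank pea-comb: (114 − 112.5)² / 112.5 = 0.0200
  feathered-shank single-comb: (48 − 37.5)² / 37.5 = 2.9400
  clean-shank pea-comb: (23 − 37.5)² / 37.5 = 5.6067
  clean-shank single-comb: (15 − 12.5)² / 12.5 = 0.5000
χ² = 0.0200 + 2.9400 + 5.6067 + 0.5000 = 9.0667 ≈ 9.067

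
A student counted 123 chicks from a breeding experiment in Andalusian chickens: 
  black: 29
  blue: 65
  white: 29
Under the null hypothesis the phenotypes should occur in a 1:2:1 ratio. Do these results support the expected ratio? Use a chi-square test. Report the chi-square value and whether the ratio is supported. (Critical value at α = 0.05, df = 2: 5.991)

0.398; consistent

Under the 1:2:1 hypothesis (Σ ratio = 4, N = 123):
  black: 123 × 1/4 = 30.75
  blue: 123 × 2/4 = 61.5
  white: 123 × 1/4 = 30.75
χ² = Σ (O − E)² / E
  black: (29 − 30.75)² / 30.75 = 0.0996
  blue: (65 − 61.5)² / 61.5 = 0.1992
  white: (29 − 30.75)² / 30.75 = 0.0996
χ² = 0.0996 + 0.1992 + 0.0996 = 0.3984 ≈ 0.398
Degrees of freedom = 3 − 1 = 2; critical value at α = 0.05 is 5.991.
Since 0.398 < 5.991, we fail to reject the null hypothesis — the data are consistent with the 1:2:1 ratio.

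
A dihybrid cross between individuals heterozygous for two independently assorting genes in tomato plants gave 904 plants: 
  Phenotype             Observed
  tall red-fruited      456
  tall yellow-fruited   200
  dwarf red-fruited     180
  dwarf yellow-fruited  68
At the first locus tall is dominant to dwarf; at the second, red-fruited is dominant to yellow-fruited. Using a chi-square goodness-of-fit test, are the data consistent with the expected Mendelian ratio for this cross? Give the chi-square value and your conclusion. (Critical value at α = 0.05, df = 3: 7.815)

13.900; not consistent

A dihybrid F₂ with independent assortment and complete dominance at both loci gives a 9:3:3:1 phenotypic ratio.
Under the 9:3:3:1 hypothesis (Σ ratio = 16, N = 904):
  tall red-fruited: 904 × 9/16 = 508.5
  tall yellow-fruited: 904 × 3/16 = 169.5
  dwarf red-fruited: 904 × 3/16 = 169.5
  dwarf yellow-fruited: 904 × 1/16 = 56.5
χ² = Σ (O − E)² / E
  tall red-fruited: (456 − 508.5)² / 508.5 = 5.4204
  tall yellow-fruited: (200 − 169.5)² / 169.5 = 5.4882
  dwarf red-fruited: (180 − 169.5)² / 169.5 = 0.6504
  dwarf yellow-fruited: (68 − 56.5)² / 56.5 = 2.3407
χ² = 5.4204 + 5.4882 + 0.6504 + 2.3407 = 13.8997 ≈ 13.900
Degrees of freedom = 4 − 1 = 3; critical value at α = 0.05 is 7.815.
Since 13.900 > 7.815, we reject the null hypothesis — the data do not fit the 9:3:3:1 ratio.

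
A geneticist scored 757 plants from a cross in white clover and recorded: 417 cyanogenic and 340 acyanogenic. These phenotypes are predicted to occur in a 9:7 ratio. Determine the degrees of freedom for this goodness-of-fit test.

A goodness-of-fit test with 2 phenotype classes has df = 2 − 1 = 1.

1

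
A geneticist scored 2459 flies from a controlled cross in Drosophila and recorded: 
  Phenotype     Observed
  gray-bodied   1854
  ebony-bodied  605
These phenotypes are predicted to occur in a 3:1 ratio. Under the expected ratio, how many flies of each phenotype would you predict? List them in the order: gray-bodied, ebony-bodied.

Under the 3:1 hypothesis (Σ ratio = 4, N = 2459):
  gray-bodied: 2459 × 3/4 = 1844.25
  ebony-bodied: 2459 × 1/4 = 614.75

1844.25, 614.75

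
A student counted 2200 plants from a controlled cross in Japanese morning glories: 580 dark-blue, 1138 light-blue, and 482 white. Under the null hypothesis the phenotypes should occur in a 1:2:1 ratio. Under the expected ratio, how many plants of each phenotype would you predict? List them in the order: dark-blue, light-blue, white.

550, 1100, 550

Expected counts for N = 2200 under a 1:2:1 ratio (total parts = 4):
  dark-blue: 2200 × 1/4 = 550
  light-blue: 2200 × 2/4 = 1100
  white: 2200 × 1/4 = 550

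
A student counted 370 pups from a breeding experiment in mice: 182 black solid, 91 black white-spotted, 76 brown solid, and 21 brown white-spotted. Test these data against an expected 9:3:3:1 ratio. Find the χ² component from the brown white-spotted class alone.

Under the 9:3:3:1 hypothesis (Σ ratio = 16, N = 370):
  black solid: 370 × 9/16 = 208.125
  black white-spotted: 370 × 3/16 = 69.375
  brown solid: 370 × 3/16 = 69.375
  brown white-spotted: 370 × 1/16 = 23.125
Contribution of brown white-spotted: (21 − 23.125)² / 23.125 = 0.1953

0.195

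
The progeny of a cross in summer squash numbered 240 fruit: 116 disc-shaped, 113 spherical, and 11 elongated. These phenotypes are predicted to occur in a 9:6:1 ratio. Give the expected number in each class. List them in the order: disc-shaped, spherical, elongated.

135, 90, 15

Under the 9:6:1 hypothesis (Σ ratio = 16, N = 240):
  disc-shaped: 240 × 9/16 = 135
  spherical: 240 × 6/16 = 90
  elongated: 240 × 1/16 = 15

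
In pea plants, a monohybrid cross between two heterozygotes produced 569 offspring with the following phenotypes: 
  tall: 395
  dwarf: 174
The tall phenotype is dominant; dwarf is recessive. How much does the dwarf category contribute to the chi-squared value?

For a monohybrid cross between heterozygotes with complete dominance, the expected phenotypic ratio is 3:1.
Expected counts for N = 569 under a 3:1 ratio (total parts = 4):
  tall: 569 × 3/4 = 426.75
  dwarf: 569 × 1/4 = 142.25
Contribution of dwarf: (174 − 142.25)² / 142.25 = 7.0866

7.087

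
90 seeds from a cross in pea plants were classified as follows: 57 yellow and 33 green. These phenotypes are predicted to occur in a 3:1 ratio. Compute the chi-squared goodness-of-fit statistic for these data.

Expected counts for N = 90 under a 3:1 ratio (total parts = 4):
  yellow: 90 × 3/4 = 67.5
  green: 90 × 1/4 = 22.5
χ² = Σ (O − E)² / E
  yellow: (57 − 67.5)² / 67.5 = 1.6333
  green: (33 − 22.5)² / 22.5 = 4.9000
χ² = 1.6333 + 4.9000 = 6.5333 ≈ 6.533

6.533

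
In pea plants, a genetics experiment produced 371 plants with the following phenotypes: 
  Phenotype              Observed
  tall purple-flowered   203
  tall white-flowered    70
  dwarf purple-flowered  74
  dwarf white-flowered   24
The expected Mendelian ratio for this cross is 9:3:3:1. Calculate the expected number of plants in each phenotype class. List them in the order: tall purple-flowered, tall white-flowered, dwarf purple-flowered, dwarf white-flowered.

208.6875, 69.5625, 69.5625, 23.1875

Expected counts for N = 371 under a 9:3:3:1 ratio (total parts = 16):
  tall purple-flowered: 371 × 9/16 = 208.6875
  tall white-flowered: 371 × 3/16 = 69.5625
  dwarf purple-flowered: 371 × 3/16 = 69.5625
  dwarf white-flowered: 371 × 1/16 = 23.1875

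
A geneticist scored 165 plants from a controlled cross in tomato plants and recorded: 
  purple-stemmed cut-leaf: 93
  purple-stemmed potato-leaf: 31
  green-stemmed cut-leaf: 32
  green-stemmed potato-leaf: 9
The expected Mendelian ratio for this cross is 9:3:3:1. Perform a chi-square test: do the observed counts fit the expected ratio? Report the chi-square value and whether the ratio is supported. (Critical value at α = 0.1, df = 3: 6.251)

Expected counts for N = 165 under a 9:3:3:1 ratio (total parts = 16):
  purple-stemmed cut-leaf: 165 × 9/16 = 92.8125
  purple-stemmed potato-leaf: 165 × 3/16 = 30.9375
  green-stemmed cut-leaf: 165 × 3/16 = 30.9375
  green-stemmed potato-leaf: 165 × 1/16 = 10.3125
χ² = Σ (O − E)² / E
  purple-stemmed cut-leaf: (93 − 92.8125)² / 92.8125 = 0.0004
  purple-stemmed potato-leaf: (31 − 30.9375)² / 30.9375 = 0.0001
  green-stemmed cut-leaf: (32 − 30.9375)² / 30.9375 = 0.0365
  green-stemmed potato-leaf: (9 − 10.3125)² / 10.3125 = 0.1670
χ² = 0.0004 + 0.0001 + 0.0365 + 0.1670 = 0.204
Degrees of freedom = 4 − 1 = 3; critical value at α = 0.1 is 6.251.
Since 0.204 < 6.251, we fail to reject the null hypothesis — the data are consistent with the 9:3:3:1 ratio.

0.204; consistent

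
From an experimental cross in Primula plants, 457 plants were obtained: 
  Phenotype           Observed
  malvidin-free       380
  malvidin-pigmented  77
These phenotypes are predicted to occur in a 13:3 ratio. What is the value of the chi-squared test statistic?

The 13:3 ratio has 16 parts, so with N = 457 the expected counts are:
  malvidin-free: 457 × 13/16 = 371.3125
  malvidin-pigmented: 457 × 3/16 = 85.6875
χ² = Σ (O − E)² / E
  malvidin-free: (380 − 371.3125)² / 371.3125 = 0.2033
  malvidin-pigmented: (77 − 85.6875)² / 85.6875 = 0.8808
χ² = 0.2033 + 0.8808 = 1.0841 ≈ 1.084

1.084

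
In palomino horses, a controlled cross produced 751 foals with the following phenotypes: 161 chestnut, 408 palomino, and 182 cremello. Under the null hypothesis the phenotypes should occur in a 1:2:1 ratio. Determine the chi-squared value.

Under the 1:2:1 hypothesis (Σ ratio = 4, N = 751):
  chestnut: 751 × 1/4 = 187.75
  palomino: 751 × 2/4 = 375.5
  cremello: 751 × 1/4 = 187.75
χ² = Σ (O − E)² / E
  chestnut: (161 − 187.75)² / 187.75 = 3.8113
  palomino: (408 − 375.5)² / 375.5 = 2.8129
  cremello: (182 − 187.75)² / 187.75 = 0.1761
χ² = 3.8113 + 2.8129 + 0.1761 = 6.8003 ≈ 6.800

6.800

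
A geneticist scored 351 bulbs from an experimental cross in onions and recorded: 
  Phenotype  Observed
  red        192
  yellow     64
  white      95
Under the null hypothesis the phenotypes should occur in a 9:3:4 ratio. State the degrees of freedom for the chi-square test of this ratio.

A goodness-of-fit test with 3 phenotype classes has df = 3 − 1 = 2.

2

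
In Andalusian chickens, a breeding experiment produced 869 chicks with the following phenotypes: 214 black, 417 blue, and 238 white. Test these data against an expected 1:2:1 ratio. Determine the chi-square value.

2.735

Under the 1:2:1 hypothesis (Σ ratio = 4, N = 869):
  black: 869 × 1/4 = 217.25
  blue: 869 × 2/4 = 434.5
  white: 869 × 1/4 = 217.25
χ² = Σ (O − E)² / E
  black: (214 − 217.25)² / 217.25 = 0.0486
  blue: (417 − 434.5)² / 434.5 = 0.7048
  white: (238 − 217.25)² / 217.25 = 1.9819
χ² = 0.0486 + 0.7048 + 1.9819 = 2.7353 ≈ 2.735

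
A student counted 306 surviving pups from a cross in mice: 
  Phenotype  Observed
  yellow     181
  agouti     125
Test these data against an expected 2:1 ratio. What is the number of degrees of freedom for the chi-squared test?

A goodness-of-fit test with 2 phenotype classes has df = 2 − 1 = 1.

1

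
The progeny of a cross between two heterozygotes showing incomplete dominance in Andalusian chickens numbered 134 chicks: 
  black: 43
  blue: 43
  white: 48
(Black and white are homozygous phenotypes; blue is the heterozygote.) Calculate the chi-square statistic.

With incomplete dominance, a heterozygote × heterozygote cross gives a 1:2:1 phenotypic ratio.
Under the 1:2:1 hypothesis (Σ ratio = 4, N = 134):
  black: 134 × 1/4 = 33.5
  blue: 134 × 2/4 = 67
  white: 134 × 1/4 = 33.5
χ² = Σ (O − E)² / E
  black: (43 − 33.5)² / 33.5 = 2.6940
  blue: (43 − 67)² / 67 = 8.5970
  white: (48 − 33.5)² / 33.5 = 6.2761
χ² = 2.6940 + 8.5970 + 6.2761 = 17.5671 ≈ 17.567

17.567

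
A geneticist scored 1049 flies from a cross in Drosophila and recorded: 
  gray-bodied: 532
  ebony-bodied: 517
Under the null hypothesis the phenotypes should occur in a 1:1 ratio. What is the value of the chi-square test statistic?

0.214

Expected counts for N = 1049 under a 1:1 ratio (total parts = 2):
  gray-bodied: 1049 × 1/2 = 524.5
  ebony-bodied: 1049 × 1/2 = 524.5
χ² = Σ (O − E)² / E
  gray-bodied: (532 − 524.5)² / 524.5 = 0.1072
  ebony-bodied: (517 − 524.5)² / 524.5 = 0.1072
χ² = 0.1072 + 0.1072 = 0.2144 ≈ 0.214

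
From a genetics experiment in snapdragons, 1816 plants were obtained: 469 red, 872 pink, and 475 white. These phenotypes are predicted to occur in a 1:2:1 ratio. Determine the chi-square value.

Total ratio parts = 4. Expected numbers out of 1816:
  red: 1816 × 1/4 = 454
  pink: 1816 × 2/4 = 908
  white: 1816 × 1/4 = 454
χ² = Σ (O − E)² / E
  red: (469 − 454)² / 454 = 0.4956
  pink: (872 − 908)² / 908 = 1.4273
  white: (475 − 454)² / 454 = 0.9714
χ² = 0.4956 + 1.4273 + 0.9714 = 2.8943 ≈ 2.894

2.894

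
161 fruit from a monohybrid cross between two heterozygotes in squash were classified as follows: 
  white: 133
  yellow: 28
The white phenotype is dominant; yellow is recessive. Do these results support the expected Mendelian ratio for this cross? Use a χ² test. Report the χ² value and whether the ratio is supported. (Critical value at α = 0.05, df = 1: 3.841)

4.971; not consistent

For a monohybrid cross between heterozygotes with complete dominance, the expected phenotypic ratio is 3:1.
Under the 3:1 hypothesis (Σ ratio = 4, N = 161):
  white: 161 × 3/4 = 120.75
  yellow: 161 × 1/4 = 40.25
χ² = Σ (O − E)² / E
  white: (133 − 120.75)² / 120.75 = 1.2428
  yellow: (28 − 40.25)² / 40.25 = 3.7283
χ² = 1.2428 + 3.7283 = 4.9711 ≈ 4.971
Degrees of freedom = 2 − 1 = 1; critical value at α = 0.05 is 3.841.
Since 4.971 > 3.841, we reject the null hypothesis — the data do not fit the 3:1 ratio.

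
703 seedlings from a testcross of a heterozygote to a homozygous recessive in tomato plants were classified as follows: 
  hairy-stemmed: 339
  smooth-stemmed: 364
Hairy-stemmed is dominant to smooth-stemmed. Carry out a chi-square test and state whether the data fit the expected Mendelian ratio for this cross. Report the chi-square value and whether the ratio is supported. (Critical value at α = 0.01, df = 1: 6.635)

0.889; consistent

A testcross of a heterozygote (Aa × aa) gives a 1:1 phenotypic ratio.
Expected counts for N = 703 under a 1:1 ratio (total parts = 2):
  hairy-stemmed: 703 × 1/2 = 351.5
  smooth-stemmed: 703 × 1/2 = 351.5
χ² = Σ (O − E)² / E
  hairy-stemmed: (339 − 351.5)² / 351.5 = 0.4445
  smooth-stemmed: (364 − 351.5)² / 351.5 = 0.4445
χ² = 0.4445 + 0.4445 = 0.889
Degrees of freedom = 2 − 1 = 1; critical value at α = 0.01 is 6.635.
Since 0.889 < 6.635, we fail to reject the null hypothesis — the data are consistent with the 1:1 ratio.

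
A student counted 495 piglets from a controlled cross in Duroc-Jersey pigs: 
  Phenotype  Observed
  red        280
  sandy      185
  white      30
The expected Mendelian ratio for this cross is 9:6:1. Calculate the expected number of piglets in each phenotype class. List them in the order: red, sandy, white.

278.4375, 185.625, 30.9375

Total ratio parts = 16. Expected numbers out of 495:
  red: 495 × 9/16 = 278.4375
  sandy: 495 × 6/16 = 185.625
  white: 495 × 1/16 = 30.9375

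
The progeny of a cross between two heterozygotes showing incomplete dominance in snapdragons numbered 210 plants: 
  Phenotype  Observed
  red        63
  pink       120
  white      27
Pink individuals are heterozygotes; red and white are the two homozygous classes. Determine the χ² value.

16.629

With incomplete dominance, a heterozygote × heterozygote cross gives a 1:2:1 phenotypic ratio.
The 1:2:1 ratio has 4 parts, so with N = 210 the expected counts are:
  red: 210 × 1/4 = 52.5
  pink: 210 × 2/4 = 105
  white: 210 × 1/4 = 52.5
χ² = Σ (O − E)² / E
  red: (63 − 52.5)² / 52.5 = 2.1000
  pink: (120 − 105)² / 105 = 2.1429
  white: (27 − 52.5)² / 52.5 = 12.3857
χ² = 2.1000 + 2.1429 + 12.3857 = 16.6286 ≈ 16.629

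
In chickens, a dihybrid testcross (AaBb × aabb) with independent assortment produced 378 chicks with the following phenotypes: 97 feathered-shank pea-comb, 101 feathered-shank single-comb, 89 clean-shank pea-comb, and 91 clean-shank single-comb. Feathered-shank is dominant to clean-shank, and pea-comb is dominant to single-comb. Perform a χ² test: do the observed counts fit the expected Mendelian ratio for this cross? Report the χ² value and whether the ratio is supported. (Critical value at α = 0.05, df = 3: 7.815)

A dihybrid testcross with independent assortment gives a 1:1:1:1 ratio.
Total ratio parts = 4. Expected numbers out of 378:
  feathered-shank pea-comb: 378 × 1/4 = 94.5
  feathered-shank single-comb: 378 × 1/4 = 94.5
  clean-shank pea-comb: 378 × 1/4 = 94.5
  clean-shank single-comb: 378 × 1/4 = 94.5
χ² = Σ (O − E)² / E
  feathered-shank pea-comb: (97 − 94.5)² / 94.5 = 0.0661
  feathered-shank single-comb: (101 − 94.5)² / 94.5 = 0.4471
  clean-shank pea-comb: (89 − 94.5)² / 94.5 = 0.3201
  clean-shank single-comb: (91 − 94.5)² / 94.5 = 0.1296
χ² = 0.0661 + 0.4471 + 0.3201 + 0.1296 = 0.9629 ≈ 0.963
Degrees of freedom = 4 − 1 = 3; critical value at α = 0.05 is 7.815.
Since 0.963 < 7.815, we fail to reject the null hypothesis — the data are consistent with the 1:1:1:1 ratio.

0.963; consistent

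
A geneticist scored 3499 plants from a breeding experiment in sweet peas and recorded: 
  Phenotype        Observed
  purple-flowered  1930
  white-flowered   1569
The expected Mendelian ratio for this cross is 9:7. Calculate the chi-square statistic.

Expected counts for N = 3499 under a 9:7 ratio (total parts = 16):
  purple-flowered: 3499 × 9/16 = 1968.1875
  white-flowered: 3499 × 7/16 = 1530.8125
χ² = Σ (O − E)² / E
  purple-flowered: (1930 − 1968.1875)² / 1968.1875 = 0.7409
  white-flowered: (1569 − 1530.8125)² / 1530.8125 = 0.9526
χ² = 0.7409 + 0.9526 = 1.6935 ≈ 1.694

1.694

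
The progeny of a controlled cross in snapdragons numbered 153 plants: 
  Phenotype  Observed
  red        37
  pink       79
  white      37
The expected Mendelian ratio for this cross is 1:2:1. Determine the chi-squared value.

Under the 1:2:1 hypothesis (Σ ratio = 4, N = 153):
  red: 153 × 1/4 = 38.25
  pink: 153 × 2/4 = 76.5
  white: 153 × 1/4 = 38.25
χ² = Σ (O − E)² / E
  red: (37 − 38.25)² / 38.25 = 0.0408
  pink: (79 − 76.5)² / 76.5 = 0.0817
  white: (37 − 38.25)² / 38.25 = 0.0408
χ² = 0.0408 + 0.0817 + 0.0408 = 0.1633 ≈ 0.163

0.163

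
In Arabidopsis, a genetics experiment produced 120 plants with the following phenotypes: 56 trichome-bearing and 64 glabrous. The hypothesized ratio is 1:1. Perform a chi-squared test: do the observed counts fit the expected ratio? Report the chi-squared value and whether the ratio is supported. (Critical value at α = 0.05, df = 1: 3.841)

0.533; consistent

The 1:1 ratio has 2 parts, so with N = 120 the expected counts are:
  trichome-bearing: 120 × 1/2 = 60
  glabrous: 120 × 1/2 = 60
χ² = Σ (O − E)² / E
  trichome-bearing: (56 − 60)² / 60 = 0.2667
  glabrous: (64 − 60)² / 60 = 0.2667
χ² = 0.2667 + 0.2667 = 0.5334 ≈ 0.533
Degrees of freedom = 2 − 1 = 1; critical value at α = 0.05 is 3.841.
Since 0.533 < 3.841, we fail to reject the null hypothesis — the data are consistent with the 1:1 ratio.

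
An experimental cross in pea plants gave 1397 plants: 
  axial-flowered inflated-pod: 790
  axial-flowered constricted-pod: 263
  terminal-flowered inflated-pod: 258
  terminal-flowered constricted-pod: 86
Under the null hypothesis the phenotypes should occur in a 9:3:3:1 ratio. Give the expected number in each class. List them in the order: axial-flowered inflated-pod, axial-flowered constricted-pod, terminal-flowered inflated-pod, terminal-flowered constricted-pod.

785.8125, 261.9375, 261.9375, 87.3125

Expected counts for N = 1397 under a 9:3:3:1 ratio (total parts = 16):
  axial-flowered inflated-pod: 1397 × 9/16 = 785.8125
  axial-flowered constricted-pod: 1397 × 3/16 = 261.9375
  terminal-flowered inflated-pod: 1397 × 3/16 = 261.9375
  terminal-flowered constricted-pod: 1397 × 1/16 = 87.3125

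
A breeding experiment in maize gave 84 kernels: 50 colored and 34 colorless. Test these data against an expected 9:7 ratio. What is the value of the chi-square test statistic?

Total ratio parts = 16. Expected numbers out of 84:
  colored: 84 × 9/16 = 47.25
  colorless: 84 × 7/16 = 36.75
χ² = Σ (O − E)² / E
  colored: (50 − 47.25)² / 47.25 = 0.1601
  colorless: (34 − 36.75)² / 36.75 = 0.2058
χ² = 0.1601 + 0.2058 = 0.3659 ≈ 0.366

0.366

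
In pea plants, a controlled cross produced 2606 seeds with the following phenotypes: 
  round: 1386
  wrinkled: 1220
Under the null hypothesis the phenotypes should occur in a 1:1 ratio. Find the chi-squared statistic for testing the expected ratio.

The 1:1 ratio has 2 parts, so with N = 2606 the expected counts are:
  round: 2606 × 1/2 = 1303
  wrinkled: 2606 × 1/2 = 1303
χ² = Σ (O − E)² / E
  round: (1386 − 1303)² / 1303 = 5.2870
  wrinkled: (1220 − 1303)² / 1303 = 5.2870
χ² = 5.2870 + 5.2870 = 10.574

10.574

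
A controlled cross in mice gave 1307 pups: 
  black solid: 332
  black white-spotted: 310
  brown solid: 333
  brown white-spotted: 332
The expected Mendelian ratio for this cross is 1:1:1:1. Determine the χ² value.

1.147

Under the 1:1:1:1 hypothesis (Σ ratio = 4, N = 1307):
  black solid: 1307 × 1/4 = 326.75
  black white-spotted: 1307 × 1/4 = 326.75
  brown solid: 1307 × 1/4 = 326.75
  brown white-spotted: 1307 × 1/4 = 326.75
χ² = Σ (O − E)² / E
  black solid: (332 − 326.75)² / 326.75 = 0.0844
  black white-spotted: (310 − 326.75)² / 326.75 = 0.8586
  brown solid: (333 − 326.75)² / 326.75 = 0.1195
  brown white-spotted: (332 − 326.75)² / 326.75 = 0.0844
χ² = 0.0844 + 0.8586 + 0.1195 + 0.0844 = 1.1469 ≈ 1.147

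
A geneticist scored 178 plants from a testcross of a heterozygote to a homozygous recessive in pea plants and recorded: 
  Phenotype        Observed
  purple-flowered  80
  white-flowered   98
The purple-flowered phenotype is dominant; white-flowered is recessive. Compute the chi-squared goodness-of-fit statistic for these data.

1.820

A testcross of a heterozygote (Aa × aa) gives a 1:1 phenotypic ratio.
Expected counts for N = 178 under a 1:1 ratio (total parts = 2):
  purple-flowered: 178 × 1/2 = 89
  white-flowered: 178 × 1/2 = 89
χ² = Σ (O − E)² / E
  purple-flowered: (80 − 89)² / 89 = 0.9101
  white-flowered: (98 − 89)² / 89 = 0.9101
χ² = 0.9101 + 0.9101 = 1.8202 ≈ 1.820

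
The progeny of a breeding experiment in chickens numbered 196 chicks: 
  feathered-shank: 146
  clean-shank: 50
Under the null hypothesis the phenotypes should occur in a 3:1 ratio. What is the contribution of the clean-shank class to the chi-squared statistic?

0.020

The 3:1 ratio has 4 parts, so with N = 196 the expected counts are:
  feathered-shank: 196 × 3/4 = 147
  clean-shank: 196 × 1/4 = 49
Contribution of clean-shank: (50 − 49)² / 49 = 0.0204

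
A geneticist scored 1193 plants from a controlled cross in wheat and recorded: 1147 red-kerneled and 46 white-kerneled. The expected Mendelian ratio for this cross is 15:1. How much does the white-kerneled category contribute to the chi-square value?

Expected counts for N = 1193 under a 15:1 ratio (total parts = 16):
  red-kerneled: 1193 × 15/16 = 1118.4375
  white-kerneled: 1193 × 1/16 = 74.5625
Contribution of white-kerneled: (46 − 74.5625)² / 74.5625 = 10.9414

10.941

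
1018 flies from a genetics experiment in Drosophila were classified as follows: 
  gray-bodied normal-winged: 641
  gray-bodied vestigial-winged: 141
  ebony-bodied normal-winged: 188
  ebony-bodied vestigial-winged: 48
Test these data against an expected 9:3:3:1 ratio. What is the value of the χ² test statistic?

Under the 9:3:3:1 hypothesis (Σ ratio = 16, N = 1018):
  gray-bodied normal-winged: 1018 × 9/16 = 572.625
  gray-bodied vestigial-winged: 1018 × 3/16 = 190.875
  ebony-bodied normal-winged: 1018 × 3/16 = 190.875
  ebony-bodied vestigial-winged: 1018 × 1/16 = 63.625
χ² = Σ (O − E)² / E
  gray-bodied normal-winged: (641 − 572.625)² / 572.625 = 8.1644
  gray-bodied vestigial-winged: (141 − 190.875)² / 190.875 = 13.0322
  ebony-bodied normal-winged: (188 − 190.875)² / 190.875 = 0.0433
  ebony-bodied vestigial-winged: (48 − 63.625)² / 63.625 = 3.8372
χ² = 8.1644 + 13.0322 + 0.0433 + 3.8372 = 25.0771 ≈ 25.077

25.077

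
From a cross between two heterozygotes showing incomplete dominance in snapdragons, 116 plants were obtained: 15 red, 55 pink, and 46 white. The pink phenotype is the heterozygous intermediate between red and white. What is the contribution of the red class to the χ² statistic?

With incomplete dominance, a heterozygote × heterozygote cross gives a 1:2:1 phenotypic ratio.
Expected counts for N = 116 under a 1:2:1 ratio (total parts = 4):
  red: 116 × 1/4 = 29
  pink: 116 × 2/4 = 58
  white: 116 × 1/4 = 29
Contribution of red: (15 − 29)² / 29 = 6.7586

6.759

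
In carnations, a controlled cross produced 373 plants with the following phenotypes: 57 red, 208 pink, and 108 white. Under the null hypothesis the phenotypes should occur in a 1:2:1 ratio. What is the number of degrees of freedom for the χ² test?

A goodness-of-fit test with 3 phenotype classes has df = 3 − 1 = 2.

2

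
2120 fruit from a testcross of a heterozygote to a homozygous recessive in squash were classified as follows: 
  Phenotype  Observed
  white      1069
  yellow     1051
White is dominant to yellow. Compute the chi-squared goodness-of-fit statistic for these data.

0.153

A testcross of a heterozygote (Aa × aa) gives a 1:1 phenotypic ratio.
The 1:1 ratio has 2 parts, so with N = 2120 the expected counts are:
  white: 2120 × 1/2 = 1060
  yellow: 2120 × 1/2 = 1060
χ² = Σ (O − E)² / E
  white: (1069 − 1060)² / 1060 = 0.0764
  yellow: (1051 − 1060)² / 1060 = 0.0764
χ² = 0.0764 + 0.0764 = 0.1528 ≈ 0.153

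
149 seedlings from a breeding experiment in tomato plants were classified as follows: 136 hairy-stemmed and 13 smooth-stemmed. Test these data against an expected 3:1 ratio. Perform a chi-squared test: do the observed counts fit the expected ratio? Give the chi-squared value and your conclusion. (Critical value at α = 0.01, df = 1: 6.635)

Total ratio parts = 4. Expected numbers out of 149:
  hairy-stemmed: 149 × 3/4 = 111.75
  smooth-stemmed: 149 × 1/4 = 37.25
χ² = Σ (O − E)² / E
  hairy-stemmed: (136 − 111.75)² / 111.75 = 5.2623
  smooth-stemmed: (13 − 37.25)² / 37.25 = 15.7869
χ² = 5.2623 + 15.7869 = 21.0492 ≈ 21.049
Degrees of freedom = 2 − 1 = 1; critical value at α = 0.01 is 6.635.
Since 21.049 > 6.635, we reject the null hypothesis — the data do not fit the 3:1 ratio.

21.049; not consistent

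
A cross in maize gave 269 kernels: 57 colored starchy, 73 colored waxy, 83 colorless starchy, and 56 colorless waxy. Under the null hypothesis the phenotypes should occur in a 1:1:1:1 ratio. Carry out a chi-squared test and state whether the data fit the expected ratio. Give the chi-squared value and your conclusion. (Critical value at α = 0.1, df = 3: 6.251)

Expected counts for N = 269 under a 1:1:1:1 ratio (total parts = 4):
  colored starchy: 269 × 1/4 = 67.25
  colored waxy: 269 × 1/4 = 67.25
  colorless starchy: 269 × 1/4 = 67.25
  colorless waxy: 269 × 1/4 = 67.25
χ² = Σ (O − E)² / E
  colored starchy: (57 − 67.25)² / 67.25 = 1.5623
  colored waxy: (73 − 67.25)² / 67.25 = 0.4916
  colorless starchy: (83 − 67.25)² / 67.25 = 3.6887
  colorless waxy: (56 − 67.25)² / 67.25 = 1.8820
χ² = 1.5623 + 0.4916 + 3.6887 + 1.8820 = 7.6246 ≈ 7.625
Degrees of freedom = 4 − 1 = 3; critical value at α = 0.1 is 6.251.
Since 7.625 > 6.251, we reject the null hypothesis — the data do not fit the 1:1:1:1 ratio.

7.625; not consistent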